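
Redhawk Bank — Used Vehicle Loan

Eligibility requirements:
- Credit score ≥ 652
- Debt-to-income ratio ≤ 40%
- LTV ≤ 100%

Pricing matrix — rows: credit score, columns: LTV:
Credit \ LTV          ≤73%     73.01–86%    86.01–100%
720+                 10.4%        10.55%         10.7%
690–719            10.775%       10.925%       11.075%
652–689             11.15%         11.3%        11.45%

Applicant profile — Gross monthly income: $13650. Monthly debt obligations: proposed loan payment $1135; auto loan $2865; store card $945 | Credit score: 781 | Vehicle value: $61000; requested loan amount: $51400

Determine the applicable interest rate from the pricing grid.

Credit score 781 ≥ 652; Total monthly debts = (1,135 + 2,865 + 945) = 4,945. DTI: 4,945 ÷ 13,650 = 36.2%, within the 40% cap
LTV = 51,400/61,000 = 84.3% ≤ 100%
Score 781 is in the 720+ band; LTV 84.3% is in the 73.01–86% band → 10.55%.

10.55%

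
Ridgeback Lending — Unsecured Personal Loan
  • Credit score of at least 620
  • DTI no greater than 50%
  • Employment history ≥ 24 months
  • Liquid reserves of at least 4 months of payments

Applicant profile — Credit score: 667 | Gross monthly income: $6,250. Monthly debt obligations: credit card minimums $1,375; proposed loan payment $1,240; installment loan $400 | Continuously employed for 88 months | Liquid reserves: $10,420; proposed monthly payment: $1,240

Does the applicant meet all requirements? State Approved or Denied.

Approved

Credit score 667 ≥ 620 (meets)
Total monthly debts = (1,375 + 1,240 + 400) = 3,015. Debt-to-income = 3,015/6,250 = 48.2% — meets 50% limit
Employment 88 ≥ 24 months
Reserves: 10,420 ÷ 1,240 = 8.4 months (meets 4-month minimum)
All criteria satisfied.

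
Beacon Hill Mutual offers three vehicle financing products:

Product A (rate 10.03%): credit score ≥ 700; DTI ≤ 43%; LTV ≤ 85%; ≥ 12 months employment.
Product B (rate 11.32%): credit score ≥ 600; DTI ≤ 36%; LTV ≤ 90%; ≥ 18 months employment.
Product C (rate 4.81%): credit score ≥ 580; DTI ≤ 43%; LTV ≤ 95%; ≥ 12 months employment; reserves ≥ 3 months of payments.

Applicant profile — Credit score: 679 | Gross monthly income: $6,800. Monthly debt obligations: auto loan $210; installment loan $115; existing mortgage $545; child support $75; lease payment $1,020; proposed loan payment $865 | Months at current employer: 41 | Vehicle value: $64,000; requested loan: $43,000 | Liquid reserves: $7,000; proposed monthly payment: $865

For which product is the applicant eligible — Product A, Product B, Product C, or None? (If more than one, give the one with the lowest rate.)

Total debts = (210 + 115 + 545 + 75 + 1,020 + 865) = 2,830; DTI = 2,830/6,800 = 41.6%.
LTV = 43,000/64,000 = 67.2%.
Reserves = 7,000/865 = 8.1 months.
Product A: score 679 < 700; DTI 41.6% ≤ 43%; LTV 67.2% ≤ 85%; employment 41 ≥ 12 mo → does not qualify.
Product B: score 679 ≥ 600; DTI 41.6% > 36%; LTV 67.2% ≤ 90%; employment 41 ≥ 18 mo → does not qualify.
Product C: score 679 ≥ 580; DTI 41.6% ≤ 43%; LTV 67.2% ≤ 95%; employment 41 ≥ 12 mo; reserves 8.1 ≥ 3 mo → qualifies.

Product C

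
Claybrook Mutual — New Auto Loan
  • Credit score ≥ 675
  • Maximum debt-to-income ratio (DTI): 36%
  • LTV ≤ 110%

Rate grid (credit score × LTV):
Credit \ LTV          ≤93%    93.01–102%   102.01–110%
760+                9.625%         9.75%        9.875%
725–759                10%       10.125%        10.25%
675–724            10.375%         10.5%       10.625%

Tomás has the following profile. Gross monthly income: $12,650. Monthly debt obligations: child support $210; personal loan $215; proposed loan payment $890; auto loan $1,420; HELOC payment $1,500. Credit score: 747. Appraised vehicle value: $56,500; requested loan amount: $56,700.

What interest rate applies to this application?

Credit score 747 ≥ 675; Total monthly debts = (210 + 215 + 890 + 1,420 + 1,500) = 4,235. DTI: 4,235 ÷ 12,650 = 33.5%, within the 36% cap
Loan-to-value = 56,700/56,500 = 100.4% — pass (110% max)
Score 747 is in the 725–759 band; LTV 100.4% is in the 93.01–102% band → 10.125%.

10.125%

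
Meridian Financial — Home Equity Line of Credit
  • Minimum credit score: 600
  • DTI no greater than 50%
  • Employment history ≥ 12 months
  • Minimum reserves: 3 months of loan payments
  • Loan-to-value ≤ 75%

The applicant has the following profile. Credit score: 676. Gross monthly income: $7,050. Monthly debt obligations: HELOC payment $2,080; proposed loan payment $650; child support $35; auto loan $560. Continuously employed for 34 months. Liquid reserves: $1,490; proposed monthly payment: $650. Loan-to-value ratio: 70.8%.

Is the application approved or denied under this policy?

Credit score 676 ≥ 600 (meets)
Total monthly debts = (2,080 + 650 + 35 + 560) = 3,325. Debt-to-income = 3,325/7,050 = 47.2% — meets 50% limit
Employment 34 ≥ 12 months
Reserves: 1,490 ÷ 650 = 2.3 months (below 3-month minimum)
LTV 70.8% — within 75%
Fails on reserves.

Denied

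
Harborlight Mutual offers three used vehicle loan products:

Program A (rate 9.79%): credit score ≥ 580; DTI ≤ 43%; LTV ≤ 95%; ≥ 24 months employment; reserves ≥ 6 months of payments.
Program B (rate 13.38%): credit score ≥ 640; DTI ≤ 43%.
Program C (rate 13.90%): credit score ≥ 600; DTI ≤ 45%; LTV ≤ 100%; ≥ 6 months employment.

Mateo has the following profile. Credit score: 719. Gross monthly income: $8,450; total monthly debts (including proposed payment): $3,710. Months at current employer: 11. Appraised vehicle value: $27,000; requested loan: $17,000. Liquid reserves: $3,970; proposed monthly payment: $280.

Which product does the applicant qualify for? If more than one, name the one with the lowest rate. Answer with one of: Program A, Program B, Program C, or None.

Program C

DTI = 3,710/8,450 = 43.9%.
LTV = 17,000/27,000 = 63%.
Reserves = 3,970/280 = 14.2 months.
Program A: score 719 ≥ 580; DTI 43.9% > 43%; LTV 63% ≤ 95%; employment 11 < 24 mo; reserves 14.2 ≥ 6 mo → does not qualify.
Program B: score 719 ≥ 640; DTI 43.9% > 43% → does not qualify.
Program C: score 719 ≥ 600; DTI 43.9% ≤ 45%; LTV 63% ≤ 100%; employment 11 ≥ 6 mo → qualifies.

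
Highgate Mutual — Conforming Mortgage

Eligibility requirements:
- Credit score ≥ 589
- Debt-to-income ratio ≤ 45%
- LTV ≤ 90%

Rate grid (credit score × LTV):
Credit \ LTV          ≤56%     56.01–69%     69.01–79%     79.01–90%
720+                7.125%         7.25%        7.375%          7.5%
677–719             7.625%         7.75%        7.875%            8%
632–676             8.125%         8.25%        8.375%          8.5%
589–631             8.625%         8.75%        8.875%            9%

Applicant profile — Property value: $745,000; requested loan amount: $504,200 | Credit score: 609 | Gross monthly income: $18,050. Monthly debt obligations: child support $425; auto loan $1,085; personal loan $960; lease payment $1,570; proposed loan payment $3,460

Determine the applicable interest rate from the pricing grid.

Credit score 609 ≥ 589; Total monthly debts = (425 + 1,085 + 960 + 1,570 + 3,460) = 7,500. DTI = 7,500/18,050 = 41.6% ≤ 45%
LTV = 504,200/745,000 = 67.7% ≤ 90%
Score 609 is in the 589–631 band; LTV 67.7% is in the 56.01–69% band → 8.75%.

8.75%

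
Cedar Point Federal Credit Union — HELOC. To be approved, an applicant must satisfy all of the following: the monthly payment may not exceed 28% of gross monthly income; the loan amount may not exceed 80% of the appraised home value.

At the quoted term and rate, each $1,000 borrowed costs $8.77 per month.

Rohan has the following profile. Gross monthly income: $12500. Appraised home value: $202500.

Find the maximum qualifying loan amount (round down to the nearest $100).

Payment cap: 28% × $12,500 = $3,500/month.
At $8.77 per $1,000, that supports 3,500/8.77 × 1,000 ≈ $399,087 → $399,000.
LTV cap: 80% × $202,500 = $162,000 → $162,000.
Binding constraint: loan-to-value.

$162,000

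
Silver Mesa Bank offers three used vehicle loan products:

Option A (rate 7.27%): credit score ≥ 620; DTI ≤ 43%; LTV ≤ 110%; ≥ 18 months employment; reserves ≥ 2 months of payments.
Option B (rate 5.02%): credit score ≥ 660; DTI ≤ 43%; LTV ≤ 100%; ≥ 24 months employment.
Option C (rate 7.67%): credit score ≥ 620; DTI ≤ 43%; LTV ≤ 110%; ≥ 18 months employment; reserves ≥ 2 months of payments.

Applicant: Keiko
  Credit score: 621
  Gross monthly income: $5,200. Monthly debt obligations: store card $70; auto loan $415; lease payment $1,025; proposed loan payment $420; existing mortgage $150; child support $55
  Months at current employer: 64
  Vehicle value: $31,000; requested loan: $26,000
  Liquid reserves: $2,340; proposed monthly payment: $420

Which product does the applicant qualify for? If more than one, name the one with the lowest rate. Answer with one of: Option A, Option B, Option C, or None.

Total debts = (70 + 415 + 1,025 + 420 + 150 + 55) = 2,135; DTI = 2,135/5,200 = 41.1%.
LTV = 26,000/31,000 = 83.9%.
Reserves = 2,340/420 = 5.6 months.
Option A: score 621 ≥ 620; DTI 41.1% ≤ 43%; LTV 83.9% ≤ 110%; employment 64 ≥ 18 mo; reserves 5.6 ≥ 2 mo → qualifies.
Option B: score 621 < 660; DTI 41.1% ≤ 43%; LTV 83.9% ≤ 100%; employment 64 ≥ 24 mo → does not qualify.
Option C: score 621 ≥ 620; DTI 41.1% ≤ 43%; LTV 83.9% ≤ 110%; employment 64 ≥ 18 mo; reserves 5.6 ≥ 2 mo → qualifies.
Qualifying: Option A, Option C. Lowest rate is 7.27% → Option A.

Option A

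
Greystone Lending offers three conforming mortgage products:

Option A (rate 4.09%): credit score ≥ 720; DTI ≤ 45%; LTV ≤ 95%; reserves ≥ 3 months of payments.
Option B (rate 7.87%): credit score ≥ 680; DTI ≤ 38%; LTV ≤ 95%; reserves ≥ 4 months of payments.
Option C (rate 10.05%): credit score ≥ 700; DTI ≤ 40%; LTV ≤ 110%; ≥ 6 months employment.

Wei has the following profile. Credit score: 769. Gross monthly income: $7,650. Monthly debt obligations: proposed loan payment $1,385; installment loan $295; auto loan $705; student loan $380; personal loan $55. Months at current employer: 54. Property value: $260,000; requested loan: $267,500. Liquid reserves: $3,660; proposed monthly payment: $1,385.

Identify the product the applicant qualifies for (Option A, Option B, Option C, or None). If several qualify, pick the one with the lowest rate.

Option C

Total debts = (1,385 + 295 + 705 + 380 + 55) = 2,820; DTI = 2,820/7,650 = 36.9%.
LTV = 267,500/260,000 = 102.9%.
Reserves = 3,660/1,385 = 2.6 months.
Option A: score 769 ≥ 720; DTI 36.9% ≤ 45%; LTV 102.9% > 95%; reserves 2.6 < 3 mo → does not qualify.
Option B: score 769 ≥ 680; DTI 36.9% ≤ 38%; LTV 102.9% > 95%; reserves 2.6 < 4 mo → does not qualify.
Option C: score 769 ≥ 700; DTI 36.9% ≤ 40%; LTV 102.9% ≤ 110%; employment 54 ≥ 6 mo → qualifies.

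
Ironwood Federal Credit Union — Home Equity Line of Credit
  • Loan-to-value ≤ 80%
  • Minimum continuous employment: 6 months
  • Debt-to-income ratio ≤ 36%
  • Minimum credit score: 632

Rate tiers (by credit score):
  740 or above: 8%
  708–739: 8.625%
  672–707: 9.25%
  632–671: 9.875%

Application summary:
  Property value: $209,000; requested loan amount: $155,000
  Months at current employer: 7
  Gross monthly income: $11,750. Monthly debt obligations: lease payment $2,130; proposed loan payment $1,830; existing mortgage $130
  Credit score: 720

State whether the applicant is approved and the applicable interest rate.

Approved at 8.625%

Credit score 720 ≥ 632 (meets minimum)
Total monthly debts = (2,130 + 1,830 + 130) = 4,090. DTI = 4,090/11,750 = 34.8% ≤ 36%
LTV: 155,000 ÷ 209,000 = 74.2%, within 80% cap
Employment 7 ≥ 6 months
All requirements met. Score 720 falls in the 708–739 tier → 8.625%.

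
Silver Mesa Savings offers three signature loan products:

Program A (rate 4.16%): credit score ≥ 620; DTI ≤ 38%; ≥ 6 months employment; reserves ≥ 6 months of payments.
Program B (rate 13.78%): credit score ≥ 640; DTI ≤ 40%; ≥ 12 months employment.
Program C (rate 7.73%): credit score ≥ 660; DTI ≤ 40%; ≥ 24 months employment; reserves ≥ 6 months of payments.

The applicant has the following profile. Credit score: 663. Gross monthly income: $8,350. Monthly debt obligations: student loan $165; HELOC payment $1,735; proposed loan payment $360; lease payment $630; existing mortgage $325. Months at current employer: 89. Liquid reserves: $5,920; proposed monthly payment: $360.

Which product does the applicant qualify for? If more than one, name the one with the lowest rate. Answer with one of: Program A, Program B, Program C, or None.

Total debts = (165 + 1,735 + 360 + 630 + 325) = 3,215; DTI = 3,215/8,350 = 38.5%.
Reserves = 5,920/360 = 16.4 months.
Program A: score 663 ≥ 620; DTI 38.5% > 38%; employment 89 ≥ 6 mo; reserves 16.4 ≥ 6 mo → does not qualify.
Program B: score 663 ≥ 640; DTI 38.5% ≤ 40%; employment 89 ≥ 12 mo → qualifies.
Program C: score 663 ≥ 660; DTI 38.5% ≤ 40%; employment 89 ≥ 24 mo; reserves 16.4 ≥ 6 mo → qualifies.
Qualifying: Program B, Program C. Lowest rate is 7.73% → Program C.

Program C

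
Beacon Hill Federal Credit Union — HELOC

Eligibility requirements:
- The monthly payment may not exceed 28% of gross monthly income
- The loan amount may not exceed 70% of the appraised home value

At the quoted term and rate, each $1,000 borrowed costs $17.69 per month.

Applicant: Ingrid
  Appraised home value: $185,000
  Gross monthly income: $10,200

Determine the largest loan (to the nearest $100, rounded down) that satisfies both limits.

$129,500

Payment cap: 28% × $10,200 = $2,856/month.
At $17.69 per $1,000, that supports 2,856/17.69 × 1,000 ≈ $161,447 → $161,400.
LTV cap: 70% × $185,000 = $129,500 → $129,500.
Binding constraint: loan-to-value.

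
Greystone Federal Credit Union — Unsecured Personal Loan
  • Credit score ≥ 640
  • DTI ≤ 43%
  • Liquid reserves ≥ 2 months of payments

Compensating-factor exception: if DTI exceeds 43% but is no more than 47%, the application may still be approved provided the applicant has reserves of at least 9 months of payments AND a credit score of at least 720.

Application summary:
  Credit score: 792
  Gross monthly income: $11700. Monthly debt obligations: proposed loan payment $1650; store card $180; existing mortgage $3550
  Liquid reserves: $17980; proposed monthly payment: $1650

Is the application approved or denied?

Credit score 792 ≥ 640 (meets base)
Total debts = (1,650 + 180 + 3,550) = 5,380. DTI: 5,380 ÷ 11,700 = 46%, over the 43% base limit.
Reserves = 17,980/1,650 = 10.9 months ≥ 2
46% falls in the override range (43%–47%), so the compensating-factor test applies.
Reserves 10.9 ≥ 9 months; credit score 792 ≥ 720.
Both override conditions satisfied; DTI exception granted.

Approved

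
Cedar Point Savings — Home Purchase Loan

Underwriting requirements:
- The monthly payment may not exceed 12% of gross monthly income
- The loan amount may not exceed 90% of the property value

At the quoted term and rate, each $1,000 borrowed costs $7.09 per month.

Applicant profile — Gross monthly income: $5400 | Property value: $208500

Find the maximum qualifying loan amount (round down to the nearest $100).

Payment cap: 12% × $5,400 = $648/month.
At $7.09 per $1,000, that supports 648/7.09 × 1,000 ≈ $91,396 → $91,300.
LTV cap: 90% × $208,500 = $187,650 → $187,600.
Binding constraint: payment-to-income.

$91,300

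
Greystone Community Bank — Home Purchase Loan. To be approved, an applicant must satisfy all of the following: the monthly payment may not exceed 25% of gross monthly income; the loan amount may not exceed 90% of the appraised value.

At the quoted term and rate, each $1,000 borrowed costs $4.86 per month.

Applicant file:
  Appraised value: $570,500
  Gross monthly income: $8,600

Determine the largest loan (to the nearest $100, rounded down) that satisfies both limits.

$442,300

Payment cap: 25% × $8,600 = $2,150/month.
At $4.86 per $1,000, that supports 2,150/4.86 × 1,000 ≈ $442,386 → $442,300.
LTV cap: 90% × $570,500 = $513,450 → $513,400.
Binding constraint: payment-to-income.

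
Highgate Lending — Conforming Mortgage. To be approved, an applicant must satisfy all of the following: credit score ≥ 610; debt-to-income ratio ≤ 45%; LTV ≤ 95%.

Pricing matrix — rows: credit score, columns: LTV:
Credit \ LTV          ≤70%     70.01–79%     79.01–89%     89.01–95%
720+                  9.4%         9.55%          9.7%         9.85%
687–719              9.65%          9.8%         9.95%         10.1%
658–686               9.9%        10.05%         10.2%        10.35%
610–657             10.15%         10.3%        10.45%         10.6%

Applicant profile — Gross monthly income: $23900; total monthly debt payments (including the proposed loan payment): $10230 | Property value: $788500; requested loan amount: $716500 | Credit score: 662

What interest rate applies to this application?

Credit score 662 ≥ 610; Debt-to-income = 10,230/23,900 = 42.8% — meets 45% limit
LTV: 716,500 ÷ 788,500 = 90.9%, within 95% cap
Row: 662 falls in 658–686. Column: 90.9% falls in 89.01–95%. Rate = 10.35%.

10.35%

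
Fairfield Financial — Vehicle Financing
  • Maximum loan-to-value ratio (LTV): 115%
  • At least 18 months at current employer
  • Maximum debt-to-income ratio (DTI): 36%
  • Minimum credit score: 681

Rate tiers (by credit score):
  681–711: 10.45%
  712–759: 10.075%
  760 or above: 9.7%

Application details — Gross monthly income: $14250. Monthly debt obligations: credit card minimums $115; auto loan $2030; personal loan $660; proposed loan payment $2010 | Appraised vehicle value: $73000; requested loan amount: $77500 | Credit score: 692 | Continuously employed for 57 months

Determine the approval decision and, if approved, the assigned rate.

Credit score 692 ≥ 681 (meets minimum)
Total monthly debts = (115 + 2,030 + 660 + 2,010) = 4,815. DTI: 4,815 ÷ 14,250 = 33.8%, within the 36% cap
LTV: 77,500 ÷ 73,000 = 106.2%, within 115% cap
Employment 57 ≥ 18 months
All requirements met. Score 692 falls in the 681–711 tier → 10.45%.

Approved at 10.45%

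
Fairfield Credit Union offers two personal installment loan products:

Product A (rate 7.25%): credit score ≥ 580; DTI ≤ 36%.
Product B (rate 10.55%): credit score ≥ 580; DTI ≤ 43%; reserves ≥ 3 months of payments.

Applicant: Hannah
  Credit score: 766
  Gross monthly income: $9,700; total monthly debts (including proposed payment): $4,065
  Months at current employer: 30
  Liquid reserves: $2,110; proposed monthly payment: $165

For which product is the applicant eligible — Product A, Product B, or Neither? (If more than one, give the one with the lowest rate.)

Product B

DTI = 4,065/9,700 = 41.9%.
Reserves = 2,110/165 = 12.8 months.
Product A: score 766 ≥ 580; DTI 41.9% > 36% → does not qualify.
Product B: score 766 ≥ 580; DTI 41.9% ≤ 43%; reserves 12.8 ≥ 3 mo → qualifies.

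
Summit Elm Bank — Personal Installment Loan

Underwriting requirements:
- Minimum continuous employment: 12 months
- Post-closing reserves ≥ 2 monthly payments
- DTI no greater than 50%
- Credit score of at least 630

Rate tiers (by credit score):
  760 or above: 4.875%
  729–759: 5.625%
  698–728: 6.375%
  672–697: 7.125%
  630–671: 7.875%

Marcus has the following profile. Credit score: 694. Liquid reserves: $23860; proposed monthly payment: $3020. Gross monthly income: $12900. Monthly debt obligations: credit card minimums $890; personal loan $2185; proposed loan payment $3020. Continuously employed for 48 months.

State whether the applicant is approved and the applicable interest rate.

Approved at 7.125%

Credit score 694 ≥ 630 (meets minimum)
Reserves = 23,860/3,020 = 7.9 months ≥ 2
Employment 48 ≥ 12 months
Total monthly debts = (890 + 2,185 + 3,020) = 6,095. DTI: 6,095 ÷ 12,900 = 47.2%, within the 50% cap
All requirements met. Score 694 falls in the 672–697 tier → 7.125%.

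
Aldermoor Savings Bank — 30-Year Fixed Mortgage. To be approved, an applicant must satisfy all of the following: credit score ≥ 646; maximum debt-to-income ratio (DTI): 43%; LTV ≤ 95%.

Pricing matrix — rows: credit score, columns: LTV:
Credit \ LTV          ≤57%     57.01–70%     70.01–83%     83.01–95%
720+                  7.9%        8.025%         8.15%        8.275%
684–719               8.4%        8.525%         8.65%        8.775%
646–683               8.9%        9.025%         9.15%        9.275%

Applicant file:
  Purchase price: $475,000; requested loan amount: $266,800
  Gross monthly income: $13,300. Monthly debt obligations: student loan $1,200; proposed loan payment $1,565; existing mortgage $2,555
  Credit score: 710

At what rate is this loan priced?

Credit score 710 ≥ 646; Total monthly debts = (1,200 + 1,565 + 2,555) = 5,320. Debt-to-income = 5,320/13,300 = 40% — meets 43% limit
LTV: 266,800 ÷ 475,000 = 56.2%, within 95% cap
Score 710 is in the 684–719 band; LTV 56.2% is in the ≤57% band → 8.4%.

8.4%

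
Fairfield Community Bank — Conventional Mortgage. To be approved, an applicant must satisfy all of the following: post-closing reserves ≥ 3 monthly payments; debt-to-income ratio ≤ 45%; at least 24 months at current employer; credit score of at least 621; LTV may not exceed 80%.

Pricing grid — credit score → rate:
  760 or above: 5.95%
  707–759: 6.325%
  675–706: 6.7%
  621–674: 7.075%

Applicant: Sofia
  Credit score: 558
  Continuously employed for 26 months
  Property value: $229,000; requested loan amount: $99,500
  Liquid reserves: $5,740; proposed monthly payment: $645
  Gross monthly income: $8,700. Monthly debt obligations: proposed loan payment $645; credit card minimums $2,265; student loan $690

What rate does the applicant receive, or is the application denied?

Denied

Credit score 558 < 621 (below minimum)
Loan-to-value = 99,500/229,000 = 43.4% — pass (80% max)
Total monthly debts = (645 + 2,265 + 690) = 3,600. DTI = 3,600/8,700 = 41.4% ≤ 45%
Employment 26 ≥ 24 months
Reserves: 5,740 ÷ 645 = 8.9 months (meets 3-month minimum)
Not all requirements met → denied.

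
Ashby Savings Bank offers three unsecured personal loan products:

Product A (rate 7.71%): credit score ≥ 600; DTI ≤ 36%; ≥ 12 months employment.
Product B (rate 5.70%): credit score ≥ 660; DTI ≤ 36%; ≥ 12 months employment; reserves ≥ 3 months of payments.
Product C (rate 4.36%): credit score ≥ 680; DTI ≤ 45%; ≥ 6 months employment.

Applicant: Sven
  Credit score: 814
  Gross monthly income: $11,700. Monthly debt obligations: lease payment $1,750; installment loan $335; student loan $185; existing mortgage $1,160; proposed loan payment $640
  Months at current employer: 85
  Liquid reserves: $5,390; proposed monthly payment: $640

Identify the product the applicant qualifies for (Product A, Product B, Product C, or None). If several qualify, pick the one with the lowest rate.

Product C

Total debts = (1,750 + 335 + 185 + 1,160 + 640) = 4,070; DTI = 4,070/11,700 = 34.8%.
Reserves = 5,390/640 = 8.4 months.
Product A: score 814 ≥ 600; DTI 34.8% ≤ 36%; employment 85 ≥ 12 mo → qualifies.
Product B: score 814 ≥ 660; DTI 34.8% ≤ 36%; employment 85 ≥ 12 mo; reserves 8.4 ≥ 3 mo → qualifies.
Product C: score 814 ≥ 680; DTI 34.8% ≤ 45%; employment 85 ≥ 6 mo → qualifies.
Qualifying: Product A, Product B, Product C. Lowest rate is 4.36% → Product C.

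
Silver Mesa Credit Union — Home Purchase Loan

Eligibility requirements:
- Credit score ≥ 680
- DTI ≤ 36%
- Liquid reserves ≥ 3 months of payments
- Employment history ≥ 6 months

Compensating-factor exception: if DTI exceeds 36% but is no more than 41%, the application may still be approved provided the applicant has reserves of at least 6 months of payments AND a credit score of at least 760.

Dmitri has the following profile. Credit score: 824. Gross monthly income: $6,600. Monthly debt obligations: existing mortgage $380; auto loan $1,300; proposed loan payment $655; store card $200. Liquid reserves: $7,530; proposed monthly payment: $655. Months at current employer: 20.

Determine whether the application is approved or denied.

Approved

Credit score 824 ≥ 680 (meets base)
Total debts = (380 + 1,300 + 655 + 200) = 2,535. DTI: 2,535 ÷ 6,600 = 38.4%, over the 36% base limit.
Reserves: 7,530 ÷ 655 = 11.5 months (meets 3-month minimum)
Employment 20 ≥ 6 months
38.4% falls in the override range (36%–41%), so the compensating-factor test applies.
Reserves 11.5 ≥ 6 months; credit score 824 ≥ 760.
Both override conditions satisfied; DTI exception granted.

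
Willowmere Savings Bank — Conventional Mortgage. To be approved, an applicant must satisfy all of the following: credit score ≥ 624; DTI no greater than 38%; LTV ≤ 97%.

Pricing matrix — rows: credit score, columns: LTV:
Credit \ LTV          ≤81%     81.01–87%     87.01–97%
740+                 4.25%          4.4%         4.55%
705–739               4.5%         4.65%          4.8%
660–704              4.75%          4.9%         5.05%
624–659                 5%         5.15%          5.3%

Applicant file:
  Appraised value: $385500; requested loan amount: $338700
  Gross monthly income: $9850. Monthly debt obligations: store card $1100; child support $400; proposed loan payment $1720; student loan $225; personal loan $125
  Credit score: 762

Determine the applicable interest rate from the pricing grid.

4.55%

Credit score 762 ≥ 624; Total monthly debts = (1,100 + 400 + 1,720 + 225 + 125) = 3,570. Debt-to-income = 3,570/9,850 = 36.2% — meets 38% limit
Loan-to-value = 338,700/385,500 = 87.9% — pass (97% max)
Score 762 is in the 740+ band; LTV 87.9% is in the 87.01–97% band → 4.55%.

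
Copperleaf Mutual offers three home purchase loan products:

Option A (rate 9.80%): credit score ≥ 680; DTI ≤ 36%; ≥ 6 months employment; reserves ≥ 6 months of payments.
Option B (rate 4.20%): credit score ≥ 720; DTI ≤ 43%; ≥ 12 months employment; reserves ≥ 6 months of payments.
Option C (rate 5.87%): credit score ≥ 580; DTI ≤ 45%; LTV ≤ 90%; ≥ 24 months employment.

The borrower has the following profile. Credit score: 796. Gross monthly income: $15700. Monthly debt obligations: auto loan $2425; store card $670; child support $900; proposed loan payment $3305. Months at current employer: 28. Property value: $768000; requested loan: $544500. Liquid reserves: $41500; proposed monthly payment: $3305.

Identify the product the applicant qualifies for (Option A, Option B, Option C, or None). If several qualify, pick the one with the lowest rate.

Total debts = (2,425 + 670 + 900 + 3,305) = 7,300; DTI = 7,300/15,700 = 46.5%.
LTV = 544,500/768,000 = 70.9%.
Reserves = 41,500/3,305 = 12.6 months.
Option A: score 796 ≥ 680; DTI 46.5% > 36%; employment 28 ≥ 6 mo; reserves 12.6 ≥ 6 mo → does not qualify.
Option B: score 796 ≥ 720; DTI 46.5% > 43%; employment 28 ≥ 12 mo; reserves 12.6 ≥ 6 mo → does not qualify.
Option C: score 796 ≥ 580; DTI 46.5% > 45%; LTV 70.9% ≤ 90%; employment 28 ≥ 24 mo → does not qualify.

None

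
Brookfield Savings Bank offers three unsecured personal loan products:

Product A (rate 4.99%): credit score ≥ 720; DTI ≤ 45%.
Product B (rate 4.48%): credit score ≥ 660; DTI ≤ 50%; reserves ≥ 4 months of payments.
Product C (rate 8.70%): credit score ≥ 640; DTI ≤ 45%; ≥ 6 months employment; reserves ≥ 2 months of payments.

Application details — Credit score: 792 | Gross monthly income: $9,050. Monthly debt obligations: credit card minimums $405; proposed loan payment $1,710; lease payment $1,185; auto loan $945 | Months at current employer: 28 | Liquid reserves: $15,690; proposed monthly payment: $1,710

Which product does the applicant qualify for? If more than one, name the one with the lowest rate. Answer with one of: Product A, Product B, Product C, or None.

Total debts = (405 + 1,710 + 1,185 + 945) = 4,245; DTI = 4,245/9,050 = 46.9%.
Reserves = 15,690/1,710 = 9.2 months.
Product A: score 792 ≥ 720; DTI 46.9% > 45% → does not qualify.
Product B: score 792 ≥ 660; DTI 46.9% ≤ 50%; reserves 9.2 ≥ 4 mo → qualifies.
Product C: score 792 ≥ 640; DTI 46.9% > 45%; employment 28 ≥ 6 mo; reserves 9.2 ≥ 2 mo → does not qualify.

Product B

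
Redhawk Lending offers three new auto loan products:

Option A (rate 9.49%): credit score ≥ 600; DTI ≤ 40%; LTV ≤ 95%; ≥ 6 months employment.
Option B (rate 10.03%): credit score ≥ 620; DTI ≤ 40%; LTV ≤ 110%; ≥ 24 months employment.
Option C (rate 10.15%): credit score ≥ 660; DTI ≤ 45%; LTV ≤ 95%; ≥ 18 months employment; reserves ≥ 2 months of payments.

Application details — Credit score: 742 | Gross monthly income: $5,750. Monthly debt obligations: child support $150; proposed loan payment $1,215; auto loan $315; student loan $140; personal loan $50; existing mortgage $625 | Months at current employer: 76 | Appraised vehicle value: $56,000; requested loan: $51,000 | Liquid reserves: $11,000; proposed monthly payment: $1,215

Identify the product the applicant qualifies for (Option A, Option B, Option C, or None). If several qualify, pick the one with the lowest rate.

Total debts = (150 + 1,215 + 315 + 140 + 50 + 625) = 2,495; DTI = 2,495/5,750 = 43.4%.
LTV = 51,000/56,000 = 91.1%.
Reserves = 11,000/1,215 = 9.1 months.
Option A: score 742 ≥ 600; DTI 43.4% > 40%; LTV 91.1% ≤ 95%; employment 76 ≥ 6 mo → does not qualify.
Option B: score 742 ≥ 620; DTI 43.4% > 40%; LTV 91.1% ≤ 110%; employment 76 ≥ 24 mo → does not qualify.
Option C: score 742 ≥ 660; DTI 43.4% ≤ 45%; LTV 91.1% ≤ 95%; employment 76 ≥ 18 mo; reserves 9.1 ≥ 2 mo → qualifies.

Option C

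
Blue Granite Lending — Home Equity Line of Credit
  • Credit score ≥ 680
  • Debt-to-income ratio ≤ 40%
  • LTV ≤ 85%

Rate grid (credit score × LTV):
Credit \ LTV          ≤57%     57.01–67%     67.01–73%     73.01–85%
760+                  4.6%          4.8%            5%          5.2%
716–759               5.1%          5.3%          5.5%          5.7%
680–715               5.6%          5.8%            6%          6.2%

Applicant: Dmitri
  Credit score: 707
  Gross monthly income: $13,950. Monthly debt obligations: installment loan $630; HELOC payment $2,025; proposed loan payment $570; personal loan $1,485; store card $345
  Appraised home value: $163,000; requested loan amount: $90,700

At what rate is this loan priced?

5.6%

Credit score 707 ≥ 680; Total monthly debts = (630 + 2,025 + 570 + 1,485 + 345) = 5,055. DTI = 5,055/13,950 = 36.2% ≤ 40%
LTV: 90,700 ÷ 163,000 = 55.6%, within 85% cap
Credit 707 → row 680–715; LTV 55.6% → column ≤57%. Grid cell → 5.6%.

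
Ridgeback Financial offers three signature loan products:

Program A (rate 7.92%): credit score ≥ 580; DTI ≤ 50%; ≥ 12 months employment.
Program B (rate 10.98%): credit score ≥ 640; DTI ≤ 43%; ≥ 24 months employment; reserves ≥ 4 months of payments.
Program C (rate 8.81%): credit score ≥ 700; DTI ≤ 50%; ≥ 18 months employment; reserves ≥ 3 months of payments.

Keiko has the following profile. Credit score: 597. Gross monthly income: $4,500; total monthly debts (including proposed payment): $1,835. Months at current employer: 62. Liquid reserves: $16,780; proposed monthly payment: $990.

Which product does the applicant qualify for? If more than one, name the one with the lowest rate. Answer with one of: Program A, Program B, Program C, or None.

DTI = 1,835/4,500 = 40.8%.
Reserves = 16,780/990 = 16.9 months.
Program A: score 597 ≥ 580; DTI 40.8% ≤ 50%; employment 62 ≥ 12 mo → qualifies.
Program B: score 597 < 640; DTI 40.8% ≤ 43%; employment 62 ≥ 24 mo; reserves 16.9 ≥ 4 mo → does not qualify.
Program C: score 597 < 700; DTI 40.8% ≤ 50%; employment 62 ≥ 18 mo; reserves 16.9 ≥ 3 mo → does not qualify.

Program A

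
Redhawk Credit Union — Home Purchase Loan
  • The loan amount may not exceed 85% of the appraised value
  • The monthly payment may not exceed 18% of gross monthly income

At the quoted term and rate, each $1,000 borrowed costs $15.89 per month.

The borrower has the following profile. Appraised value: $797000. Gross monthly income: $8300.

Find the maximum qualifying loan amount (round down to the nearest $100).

Payment cap: 18% × $8,300 = $1,494/month.
At $15.89 per $1,000, that supports 1,494/15.89 × 1,000 ≈ $94,021 → $94,000.
LTV cap: 85% × $797,000 = $677,450 → $677,400.
Binding constraint: payment-to-income.

$94,000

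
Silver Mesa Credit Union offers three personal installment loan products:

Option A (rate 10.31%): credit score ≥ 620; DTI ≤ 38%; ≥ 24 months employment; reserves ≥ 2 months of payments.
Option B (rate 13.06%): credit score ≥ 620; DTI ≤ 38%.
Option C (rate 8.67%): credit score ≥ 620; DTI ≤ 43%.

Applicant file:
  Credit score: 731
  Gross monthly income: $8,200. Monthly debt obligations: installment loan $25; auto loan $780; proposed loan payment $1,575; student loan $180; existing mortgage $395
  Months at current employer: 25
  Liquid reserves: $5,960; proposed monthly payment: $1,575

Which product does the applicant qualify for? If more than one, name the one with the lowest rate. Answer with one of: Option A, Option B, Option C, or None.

Total debts = (25 + 780 + 1,575 + 180 + 395) = 2,955; DTI = 2,955/8,200 = 36%.
Reserves = 5,960/1,575 = 3.8 months.
Option A: score 731 ≥ 620; DTI 36% ≤ 38%; employment 25 ≥ 24 mo; reserves 3.8 ≥ 2 mo → qualifies.
Option B: score 731 ≥ 620; DTI 36% ≤ 38% → qualifies.
Option C: score 731 ≥ 620; DTI 36% ≤ 43% → qualifies.
Qualifying: Option A, Option B, Option C. Lowest rate is 8.67% → Option C.

Option C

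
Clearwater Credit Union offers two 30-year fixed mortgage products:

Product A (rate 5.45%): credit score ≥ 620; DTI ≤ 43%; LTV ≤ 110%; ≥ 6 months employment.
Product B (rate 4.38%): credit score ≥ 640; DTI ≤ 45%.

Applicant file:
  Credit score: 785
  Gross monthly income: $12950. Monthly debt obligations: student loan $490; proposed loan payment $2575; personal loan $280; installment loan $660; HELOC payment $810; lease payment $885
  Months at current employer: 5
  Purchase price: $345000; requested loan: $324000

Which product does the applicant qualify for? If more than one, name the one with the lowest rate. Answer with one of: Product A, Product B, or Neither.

Total debts = (490 + 2,575 + 280 + 660 + 810 + 885) = 5,700; DTI = 5,700/12,950 = 44%.
LTV = 324,000/345,000 = 93.9%.
Product A: score 785 ≥ 620; DTI 44% > 43%; LTV 93.9% ≤ 110%; employment 5 < 6 mo → does not qualify.
Product B: score 785 ≥ 640; DTI 44% ≤ 45% → qualifies.

Product B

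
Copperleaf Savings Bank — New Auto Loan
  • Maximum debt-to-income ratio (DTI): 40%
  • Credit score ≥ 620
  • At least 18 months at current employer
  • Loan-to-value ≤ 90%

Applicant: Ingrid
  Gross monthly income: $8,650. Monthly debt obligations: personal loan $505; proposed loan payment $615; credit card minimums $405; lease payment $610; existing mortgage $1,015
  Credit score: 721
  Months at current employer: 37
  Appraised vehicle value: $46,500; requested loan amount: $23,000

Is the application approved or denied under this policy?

Approved

Total monthly debts = (505 + 615 + 405 + 610 + 1,015) = 3,150. DTI = 3,150/8,650 = 36.4% ≤ 40%
Credit score 721 ≥ 620 (meets)
Employment 37 ≥ 18 months
LTV = 23,000/46,500 = 49.5% ≤ 90%
All criteria satisfied.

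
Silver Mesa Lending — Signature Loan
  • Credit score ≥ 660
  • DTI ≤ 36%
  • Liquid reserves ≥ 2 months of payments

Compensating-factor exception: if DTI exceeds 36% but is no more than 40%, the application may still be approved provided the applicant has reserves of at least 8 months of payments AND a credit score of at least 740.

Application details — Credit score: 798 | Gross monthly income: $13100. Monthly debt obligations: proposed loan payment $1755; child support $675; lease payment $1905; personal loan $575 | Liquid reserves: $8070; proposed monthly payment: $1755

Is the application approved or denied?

Denied

Credit score 798 ≥ 660 (meets base)
Total debts = (1,755 + 675 + 1,905 + 575) = 4,910. DTI: 4,910 ÷ 13,100 = 37.5%, over the 36% base limit.
Reserves: 8,070 ÷ 1,755 = 4.6 months (meets 2-month minimum)
DTI 37.5% is within the 36%–40% exception band; checking compensating factors.
Override check — reserves: 4.6 mo (short of 8); score: 798 (ok).
Override conditions not both satisfied; exception does not apply.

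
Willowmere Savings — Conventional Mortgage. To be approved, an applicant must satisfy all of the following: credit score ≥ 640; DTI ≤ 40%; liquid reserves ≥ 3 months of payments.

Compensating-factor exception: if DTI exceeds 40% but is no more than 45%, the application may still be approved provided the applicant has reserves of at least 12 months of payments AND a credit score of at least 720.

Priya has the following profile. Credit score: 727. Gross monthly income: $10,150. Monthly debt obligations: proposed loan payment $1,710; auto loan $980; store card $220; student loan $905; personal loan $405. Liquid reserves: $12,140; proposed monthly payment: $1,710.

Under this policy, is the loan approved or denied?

Credit score 727 ≥ 640 (meets base)
Total debts = (1,710 + 980 + 220 + 905 + 405) = 4,220. DTI: 4,220 ÷ 10,150 = 41.6%, over the 40% base limit.
Reserves: 12,140 ÷ 1,710 = 7.1 months (meets 3-month minimum)
DTI 41.6% is within the 40%–45% exception band; checking compensating factors.
Override check — reserves: 7.1 mo (short of 12); score: 727 (ok).
Override conditions not both satisfied; exception does not apply.

Denied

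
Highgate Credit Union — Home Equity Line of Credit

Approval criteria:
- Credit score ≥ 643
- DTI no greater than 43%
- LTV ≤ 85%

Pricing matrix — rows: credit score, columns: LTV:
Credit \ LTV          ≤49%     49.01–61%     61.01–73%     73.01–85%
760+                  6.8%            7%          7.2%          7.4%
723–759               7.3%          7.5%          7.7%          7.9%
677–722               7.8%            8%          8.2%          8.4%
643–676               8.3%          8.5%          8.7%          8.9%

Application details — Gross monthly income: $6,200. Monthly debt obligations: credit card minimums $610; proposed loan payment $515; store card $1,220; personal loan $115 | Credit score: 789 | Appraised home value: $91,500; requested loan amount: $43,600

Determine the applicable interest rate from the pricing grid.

6.8%

Credit score 789 ≥ 643; Total monthly debts = (610 + 515 + 1,220 + 115) = 2,460. Debt-to-income = 2,460/6,200 = 39.7% — meets 43% limit
LTV: 43,600 ÷ 91,500 = 47.7%, within 85% cap
Credit 789 → row 760+; LTV 47.7% → column ≤49%. Grid cell → 6.8%.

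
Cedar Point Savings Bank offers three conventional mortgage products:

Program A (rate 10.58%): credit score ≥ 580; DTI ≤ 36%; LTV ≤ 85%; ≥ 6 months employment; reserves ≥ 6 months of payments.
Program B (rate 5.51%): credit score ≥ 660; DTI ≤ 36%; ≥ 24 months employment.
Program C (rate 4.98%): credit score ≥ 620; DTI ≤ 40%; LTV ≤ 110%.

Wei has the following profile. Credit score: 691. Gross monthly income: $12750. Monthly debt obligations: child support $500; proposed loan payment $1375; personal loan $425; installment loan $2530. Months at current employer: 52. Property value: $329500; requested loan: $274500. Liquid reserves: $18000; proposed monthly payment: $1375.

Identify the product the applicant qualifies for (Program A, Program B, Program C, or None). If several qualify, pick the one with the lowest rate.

Program C

Total debts = (500 + 1,375 + 425 + 2,530) = 4,830; DTI = 4,830/12,750 = 37.9%.
LTV = 274,500/329,500 = 83.3%.
Reserves = 18,000/1,375 = 13.1 months.
Program A: score 691 ≥ 580; DTI 37.9% > 36%; LTV 83.3% ≤ 85%; employment 52 ≥ 6 mo; reserves 13.1 ≥ 6 mo → does not qualify.
Program B: score 691 ≥ 660; DTI 37.9% > 36%; employment 52 ≥ 24 mo → does not qualify.
Program C: score 691 ≥ 620; DTI 37.9% ≤ 40%; LTV 83.3% ≤ 110% → qualifies.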